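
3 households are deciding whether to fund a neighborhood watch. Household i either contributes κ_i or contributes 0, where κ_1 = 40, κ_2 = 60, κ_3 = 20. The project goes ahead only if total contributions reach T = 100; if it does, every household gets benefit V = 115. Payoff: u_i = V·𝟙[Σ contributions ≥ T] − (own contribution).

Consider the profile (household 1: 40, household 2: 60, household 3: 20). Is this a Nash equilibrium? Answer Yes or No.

No

Total = 120 ≥ 100: provided.
Household 1 (pledges 40, payoff 75): dropping to 0 → total 80, payoff 0. No gain.
Household 2 (pledges 60, payoff 55): dropping to 0 → total 60, payoff 0. No gain.
Household 3 (pledges 20, payoff 95): dropping to 0 → total 100, payoff 115. Profitable deviation.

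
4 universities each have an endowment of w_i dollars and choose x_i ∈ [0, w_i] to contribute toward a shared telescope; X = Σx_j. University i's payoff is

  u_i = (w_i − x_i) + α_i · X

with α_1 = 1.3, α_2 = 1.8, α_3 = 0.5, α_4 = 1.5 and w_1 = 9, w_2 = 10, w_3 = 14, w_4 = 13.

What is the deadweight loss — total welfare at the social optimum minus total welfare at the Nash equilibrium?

57.4

∂u_i/∂x_i = α_i − 1, so university i contributes w_i if α_i > 1, else 0.
α_i > 1 for i ∈ {1, 2, 4}; NE contributions (9, 10, 0, 13), X = 32.
W^NE = Σw_i − X^NE + (Σα_i)·X^NE = 46 + 4.1·32 = 177.2.
Planner: ∂(Σu_j)/∂x_i = Σα_j − 1 = 4.1 > 0, so everyone contributes w_i; X^SO = 46, W^SO = 46 + 4.1·46 = 234.6.
Deadweight loss = 57.4.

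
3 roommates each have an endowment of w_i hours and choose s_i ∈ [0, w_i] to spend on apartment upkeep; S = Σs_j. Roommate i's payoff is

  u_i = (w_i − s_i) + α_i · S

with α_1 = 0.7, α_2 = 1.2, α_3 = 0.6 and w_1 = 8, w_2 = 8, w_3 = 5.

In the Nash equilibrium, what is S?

8

∂u_i/∂s_i = α_i − 1, so roommate i contributes w_i if α_i > 1, else 0.
α_i > 1 for i ∈ {2}; NE contributions (0, 8, 0), S = 8.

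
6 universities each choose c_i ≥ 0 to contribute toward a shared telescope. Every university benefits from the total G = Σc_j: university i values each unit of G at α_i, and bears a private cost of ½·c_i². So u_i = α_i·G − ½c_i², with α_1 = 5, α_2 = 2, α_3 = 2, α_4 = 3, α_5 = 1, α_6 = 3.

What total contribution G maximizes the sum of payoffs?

96

Planner FOC: ∂(Σu_j)/∂c_i = (Σα_j) − c_i = 0, so c_i^SO = Σα_j = 16 for every i; G^SO = 96.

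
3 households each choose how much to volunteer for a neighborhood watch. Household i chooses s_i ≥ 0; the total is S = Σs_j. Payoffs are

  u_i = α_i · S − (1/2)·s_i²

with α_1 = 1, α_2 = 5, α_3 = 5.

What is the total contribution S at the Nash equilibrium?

11

Household i's FOC: ∂u_i/∂s_i = α_i − s_i = 0, so s_i* = α_i.
NE contributions = (1, 5, 5); S = 11.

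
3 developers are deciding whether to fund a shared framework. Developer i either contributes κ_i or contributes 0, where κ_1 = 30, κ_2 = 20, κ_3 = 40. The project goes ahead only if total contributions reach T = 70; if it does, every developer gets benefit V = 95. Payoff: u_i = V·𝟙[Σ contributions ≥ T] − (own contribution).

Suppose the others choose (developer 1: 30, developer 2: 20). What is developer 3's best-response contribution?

Others' total = 50. Contributing 40 brings total to 90 ≥ 70: gain V − κ_3 = 55.
Best response: 40.

40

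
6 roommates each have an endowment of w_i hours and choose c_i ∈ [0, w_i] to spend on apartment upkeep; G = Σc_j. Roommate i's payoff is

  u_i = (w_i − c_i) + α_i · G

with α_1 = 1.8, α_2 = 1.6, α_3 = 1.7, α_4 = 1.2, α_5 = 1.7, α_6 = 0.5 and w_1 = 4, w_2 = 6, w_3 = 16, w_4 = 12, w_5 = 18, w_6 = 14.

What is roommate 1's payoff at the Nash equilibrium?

∂u_i/∂c_i = α_i − 1, so roommate i contributes w_i if α_i > 1, else 0.
α_i > 1 for i ∈ {1, 2, 3, 4, 5}; NE contributions (4, 6, 16, 12, 18, 0), G = 56.
u_1 = (4 − 4) + 1.8·56 = 100.8.

100.8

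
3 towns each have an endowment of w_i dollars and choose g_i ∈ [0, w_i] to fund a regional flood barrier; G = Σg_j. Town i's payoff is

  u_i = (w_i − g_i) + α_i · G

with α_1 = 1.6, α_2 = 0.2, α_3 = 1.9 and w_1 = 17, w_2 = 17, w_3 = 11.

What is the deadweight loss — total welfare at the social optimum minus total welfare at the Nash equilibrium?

∂u_i/∂g_i = α_i − 1, so town i contributes w_i if α_i > 1, else 0.
α_i > 1 for i ∈ {1, 3}; NE contributions (17, 0, 11), G = 28.
W^NE = Σw_i − G^NE + (Σα_i)·G^NE = 45 + 2.7·28 = 120.6.
Planner: ∂(Σu_j)/∂g_i = Σα_j − 1 = 2.7 > 0, so everyone contributes w_i; G^SO = 45, W^SO = 45 + 2.7·45 = 166.5.
Deadweight loss = 45.9.

45.9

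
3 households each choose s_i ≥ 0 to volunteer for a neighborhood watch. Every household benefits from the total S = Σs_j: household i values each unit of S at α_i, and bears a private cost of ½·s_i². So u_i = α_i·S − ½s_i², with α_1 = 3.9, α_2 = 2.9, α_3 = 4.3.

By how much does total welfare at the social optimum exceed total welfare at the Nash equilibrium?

82.66

Household i's FOC: ∂u_i/∂s_i = α_i − s_i = 0, so s_i* = α_i.
NE contributions = (3.9, 2.9, 4.3); S = 11.1.
W^NE = (Σα)·S − ½Σα_i² = 11.1² − ½·42.11 = 102.155.
Planner sets s_i = Σα_j = 11.1 for every i, so S^SO = 3·11.1 = 33.3.
W^SO = (Σα)·S^SO − ½·3·(Σα)² = (3/2)·11.1² = 184.815.
Deadweight loss = W^SO − W^NE = 82.66.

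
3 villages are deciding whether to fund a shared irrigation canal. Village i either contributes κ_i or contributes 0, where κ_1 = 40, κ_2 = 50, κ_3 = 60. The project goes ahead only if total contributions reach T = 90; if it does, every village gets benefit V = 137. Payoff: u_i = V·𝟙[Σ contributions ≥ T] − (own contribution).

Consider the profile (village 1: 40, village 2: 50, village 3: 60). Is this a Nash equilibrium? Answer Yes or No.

No

Total = 150 ≥ 90: provided.
Village 1 (pledges 40, payoff 97): dropping to 0 → total 110, payoff 137. Profitable deviation.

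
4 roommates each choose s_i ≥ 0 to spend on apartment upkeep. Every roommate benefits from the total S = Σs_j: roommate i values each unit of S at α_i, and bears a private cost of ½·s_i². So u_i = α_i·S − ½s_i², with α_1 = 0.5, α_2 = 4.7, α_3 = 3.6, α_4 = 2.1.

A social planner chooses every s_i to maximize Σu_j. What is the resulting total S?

Planner FOC: ∂(Σu_j)/∂s_i = (Σα_j) − s_i = 0, so s_i^SO = Σα_j = 10.9 for every i; S^SO = 43.6.

43.6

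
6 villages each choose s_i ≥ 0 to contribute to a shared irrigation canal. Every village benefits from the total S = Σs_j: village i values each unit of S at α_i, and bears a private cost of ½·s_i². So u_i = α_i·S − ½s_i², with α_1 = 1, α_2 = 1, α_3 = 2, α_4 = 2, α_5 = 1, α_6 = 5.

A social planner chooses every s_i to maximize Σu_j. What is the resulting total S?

Planner FOC: ∂(Σu_j)/∂s_i = (Σα_j) − s_i = 0, so s_i^SO = Σα_j = 12 for every i; S^SO = 72.

72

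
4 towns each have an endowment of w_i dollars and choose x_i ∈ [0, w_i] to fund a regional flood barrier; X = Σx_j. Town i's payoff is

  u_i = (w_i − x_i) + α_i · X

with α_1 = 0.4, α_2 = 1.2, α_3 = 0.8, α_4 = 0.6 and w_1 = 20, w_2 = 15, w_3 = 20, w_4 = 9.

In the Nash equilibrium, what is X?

15

∂u_i/∂x_i = α_i − 1, so town i contributes w_i if α_i > 1, else 0.
α_i > 1 for i ∈ {2}; NE contributions (0, 15, 0, 0), X = 15.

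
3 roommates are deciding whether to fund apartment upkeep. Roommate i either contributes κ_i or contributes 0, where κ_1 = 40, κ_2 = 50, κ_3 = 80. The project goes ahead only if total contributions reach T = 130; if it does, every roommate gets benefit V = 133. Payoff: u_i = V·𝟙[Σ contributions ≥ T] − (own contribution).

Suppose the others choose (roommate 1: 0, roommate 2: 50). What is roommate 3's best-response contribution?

Others' total = 50. Contributing 80 brings total to 130 ≥ 130: gain V − κ_3 = 53.
Best response: 80.

80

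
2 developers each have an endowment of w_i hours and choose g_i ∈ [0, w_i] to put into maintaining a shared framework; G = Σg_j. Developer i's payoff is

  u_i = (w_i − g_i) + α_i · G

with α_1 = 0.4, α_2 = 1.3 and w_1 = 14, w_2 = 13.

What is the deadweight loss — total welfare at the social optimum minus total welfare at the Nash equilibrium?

9.8

∂u_i/∂g_i = α_i − 1, so developer i contributes w_i if α_i > 1, else 0.
α_i > 1 for i ∈ {2}; NE contributions (0, 13), G = 13.
W^NE = Σw_i − G^NE + (Σα_i)·G^NE = 27 + 0.7·13 = 36.1.
Planner: ∂(Σu_j)/∂g_i = Σα_j − 1 = 0.7 > 0, so everyone contributes w_i; G^SO = 27, W^SO = 27 + 0.7·27 = 45.9.
Deadweight loss = 9.8.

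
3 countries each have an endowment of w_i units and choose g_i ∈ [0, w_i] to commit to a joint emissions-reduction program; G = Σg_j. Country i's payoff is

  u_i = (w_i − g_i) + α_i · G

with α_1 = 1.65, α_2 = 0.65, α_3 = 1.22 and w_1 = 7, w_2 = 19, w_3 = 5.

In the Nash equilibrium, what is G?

∂u_i/∂g_i = α_i − 1, so country i contributes w_i if α_i > 1, else 0.
α_i > 1 for i ∈ {1, 3}; NE contributions (7, 0, 5), G = 12.

12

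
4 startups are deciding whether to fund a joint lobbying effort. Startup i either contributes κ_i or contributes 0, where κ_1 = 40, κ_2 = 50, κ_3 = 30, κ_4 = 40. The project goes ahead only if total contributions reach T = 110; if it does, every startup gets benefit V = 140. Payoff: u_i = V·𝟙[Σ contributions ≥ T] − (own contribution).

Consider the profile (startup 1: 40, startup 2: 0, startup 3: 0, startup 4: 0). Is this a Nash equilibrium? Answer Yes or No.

No

Total = 40 < 110: not provided.
Startup 1 (pledges 40, payoff -40): dropping to 0 → total 0, payoff 0. Profitable deviation.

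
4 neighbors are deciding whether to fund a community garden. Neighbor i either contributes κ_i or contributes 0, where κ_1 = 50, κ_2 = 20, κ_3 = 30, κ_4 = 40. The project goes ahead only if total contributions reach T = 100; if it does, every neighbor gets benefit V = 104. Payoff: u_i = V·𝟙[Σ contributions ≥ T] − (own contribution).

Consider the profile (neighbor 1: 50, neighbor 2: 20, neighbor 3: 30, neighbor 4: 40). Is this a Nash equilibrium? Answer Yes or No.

No

Total = 140 ≥ 100: provided.
Neighbor 1 (pledges 50, payoff 54): dropping to 0 → total 90, payoff 0. No gain.
Neighbor 2 (pledges 20, payoff 84): dropping to 0 → total 120, payoff 104. Profitable deviation.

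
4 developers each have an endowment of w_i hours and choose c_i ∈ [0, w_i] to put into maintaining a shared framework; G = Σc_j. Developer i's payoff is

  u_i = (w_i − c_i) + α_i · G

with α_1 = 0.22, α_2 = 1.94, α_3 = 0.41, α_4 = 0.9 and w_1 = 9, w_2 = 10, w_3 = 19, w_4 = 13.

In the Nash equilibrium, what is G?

10

∂u_i/∂c_i = α_i − 1, so developer i contributes w_i if α_i > 1, else 0.
α_i > 1 for i ∈ {2}; NE contributions (0, 10, 0, 0), G = 10.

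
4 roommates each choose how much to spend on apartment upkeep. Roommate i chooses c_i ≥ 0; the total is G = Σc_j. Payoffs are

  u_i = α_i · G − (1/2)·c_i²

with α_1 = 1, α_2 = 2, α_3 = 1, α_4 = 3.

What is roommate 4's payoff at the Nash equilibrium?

16.5

Roommate i's FOC: ∂u_i/∂c_i = α_i − c_i = 0, so c_i* = α_i.
NE contributions = (1, 2, 1, 3); G = 7.
u_4 = α_4·G − ½·(c_4)² = 3·7 − ½·3² = 16.5.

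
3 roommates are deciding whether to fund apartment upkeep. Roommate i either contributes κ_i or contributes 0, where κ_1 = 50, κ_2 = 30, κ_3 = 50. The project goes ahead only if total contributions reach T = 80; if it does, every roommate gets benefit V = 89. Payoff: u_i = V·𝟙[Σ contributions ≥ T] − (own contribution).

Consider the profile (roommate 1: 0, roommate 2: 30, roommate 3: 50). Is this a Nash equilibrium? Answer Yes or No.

Total = 80 ≥ 80: provided.
Roommate 1 (pledges 0, payoff 89): pledging 50 → total 130, payoff 39. No gain.
Roommate 2 (pledges 30, payoff 59): dropping to 0 → total 50, payoff 0. No gain.
Roommate 3 (pledges 50, payoff 39): dropping to 0 → total 30, payoff 0. No gain.

Yes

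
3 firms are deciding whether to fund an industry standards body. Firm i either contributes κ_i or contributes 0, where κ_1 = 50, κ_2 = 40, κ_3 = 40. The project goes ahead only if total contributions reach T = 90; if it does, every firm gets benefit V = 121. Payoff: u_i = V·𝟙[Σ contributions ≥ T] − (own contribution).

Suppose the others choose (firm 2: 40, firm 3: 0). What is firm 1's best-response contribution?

Others' total = 40. Contributing 50 brings total to 90 ≥ 90: gain V − κ_1 = 71.
Best response: 50.

50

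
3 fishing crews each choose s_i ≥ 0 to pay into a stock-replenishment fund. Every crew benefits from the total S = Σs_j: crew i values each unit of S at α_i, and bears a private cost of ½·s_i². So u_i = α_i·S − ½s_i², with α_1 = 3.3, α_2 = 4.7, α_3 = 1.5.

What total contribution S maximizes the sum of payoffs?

28.5

Planner FOC: ∂(Σu_j)/∂s_i = (Σα_j) − s_i = 0, so s_i^SO = Σα_j = 9.5 for every i; S^SO = 28.5.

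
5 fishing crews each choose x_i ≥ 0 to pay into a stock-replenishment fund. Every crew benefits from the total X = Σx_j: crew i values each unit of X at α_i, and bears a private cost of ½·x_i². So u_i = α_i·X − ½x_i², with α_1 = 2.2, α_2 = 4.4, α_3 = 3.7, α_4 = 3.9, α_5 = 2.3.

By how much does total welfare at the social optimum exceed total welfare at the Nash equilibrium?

Crew i's FOC: ∂u_i/∂x_i = α_i − x_i = 0, so x_i* = α_i.
NE contributions = (2.2, 4.4, 3.7, 3.9, 2.3); X = 16.5.
W^NE = (Σα)·X − ½Σα_i² = 16.5² − ½·58.39 = 243.055.
Planner sets x_i = Σα_j = 16.5 for every i, so X^SO = 5·16.5 = 82.5.
W^SO = (Σα)·X^SO − ½·5·(Σα)² = (5/2)·16.5² = 680.625.
Deadweight loss = W^SO − W^NE = 437.57.

437.57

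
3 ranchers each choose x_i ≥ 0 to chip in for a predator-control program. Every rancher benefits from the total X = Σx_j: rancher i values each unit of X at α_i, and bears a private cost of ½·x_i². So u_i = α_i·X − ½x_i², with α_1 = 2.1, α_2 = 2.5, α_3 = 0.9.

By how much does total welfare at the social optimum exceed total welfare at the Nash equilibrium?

Rancher i's FOC: ∂u_i/∂x_i = α_i − x_i = 0, so x_i* = α_i.
NE contributions = (2.1, 2.5, 0.9); X = 5.5.
W^NE = (Σα)·X − ½Σα_i² = 5.5² − ½·11.47 = 24.515.
Planner sets x_i = Σα_j = 5.5 for every i, so X^SO = 3·5.5 = 16.5.
W^SO = (Σα)·X^SO − ½·3·(Σα)² = (3/2)·5.5² = 45.375.
Deadweight loss = W^SO − W^NE = 20.86.

20.86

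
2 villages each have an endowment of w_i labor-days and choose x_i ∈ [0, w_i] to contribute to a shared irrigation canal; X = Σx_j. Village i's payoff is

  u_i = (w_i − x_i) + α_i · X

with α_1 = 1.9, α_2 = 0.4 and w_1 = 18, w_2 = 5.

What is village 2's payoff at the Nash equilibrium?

12.2

∂u_i/∂x_i = α_i − 1, so village i contributes w_i if α_i > 1, else 0.
α_i > 1 for i ∈ {1}; NE contributions (18, 0), X = 18.
u_2 = (5 − 0) + 0.4·18 = 12.2.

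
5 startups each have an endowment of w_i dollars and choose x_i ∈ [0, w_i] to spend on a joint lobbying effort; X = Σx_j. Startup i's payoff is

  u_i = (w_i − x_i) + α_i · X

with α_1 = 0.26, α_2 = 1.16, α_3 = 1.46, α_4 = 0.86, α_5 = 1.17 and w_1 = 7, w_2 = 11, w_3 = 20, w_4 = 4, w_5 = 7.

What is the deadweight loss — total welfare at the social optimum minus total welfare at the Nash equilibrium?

∂u_i/∂x_i = α_i − 1, so startup i contributes w_i if α_i > 1, else 0.
α_i > 1 for i ∈ {2, 3, 5}; NE contributions (0, 11, 20, 0, 7), X = 38.
W^NE = Σw_i − X^NE + (Σα_i)·X^NE = 49 + 3.91·38 = 197.58.
Planner: ∂(Σu_j)/∂x_i = Σα_j − 1 = 3.91 > 0, so everyone contributes w_i; X^SO = 49, W^SO = 49 + 3.91·49 = 240.59.
Deadweight loss = 43.01.

43.01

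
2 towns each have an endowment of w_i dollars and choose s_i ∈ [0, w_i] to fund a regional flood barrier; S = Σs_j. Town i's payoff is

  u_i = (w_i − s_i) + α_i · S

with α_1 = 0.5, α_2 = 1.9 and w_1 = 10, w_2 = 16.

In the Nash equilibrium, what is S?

16

∂u_i/∂s_i = α_i − 1, so town i contributes w_i if α_i > 1, else 0.
α_i > 1 for i ∈ {2}; NE contributions (0, 16), S = 16.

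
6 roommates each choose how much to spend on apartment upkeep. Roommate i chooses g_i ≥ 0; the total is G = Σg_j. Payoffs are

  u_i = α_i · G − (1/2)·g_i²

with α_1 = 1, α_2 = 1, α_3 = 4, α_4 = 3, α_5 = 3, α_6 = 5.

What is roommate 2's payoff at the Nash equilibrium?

16.5

Roommate i's FOC: ∂u_i/∂g_i = α_i − g_i = 0, so g_i* = α_i.
NE contributions = (1, 1, 4, 3, 3, 5); G = 17.
u_2 = α_2·G − ½·(g_2)² = 1·17 − ½·1² = 16.5.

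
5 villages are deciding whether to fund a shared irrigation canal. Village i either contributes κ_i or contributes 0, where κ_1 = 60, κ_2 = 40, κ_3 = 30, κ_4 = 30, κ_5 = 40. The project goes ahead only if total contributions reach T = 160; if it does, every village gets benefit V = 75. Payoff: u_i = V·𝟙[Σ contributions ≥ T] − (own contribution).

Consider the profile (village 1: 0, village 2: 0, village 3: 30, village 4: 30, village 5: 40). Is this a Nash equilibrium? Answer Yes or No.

Total = 100 < 160: not provided.
Village 1 (pledges 0, payoff 0): pledging 60 → total 160, payoff 15. Profitable deviation.

No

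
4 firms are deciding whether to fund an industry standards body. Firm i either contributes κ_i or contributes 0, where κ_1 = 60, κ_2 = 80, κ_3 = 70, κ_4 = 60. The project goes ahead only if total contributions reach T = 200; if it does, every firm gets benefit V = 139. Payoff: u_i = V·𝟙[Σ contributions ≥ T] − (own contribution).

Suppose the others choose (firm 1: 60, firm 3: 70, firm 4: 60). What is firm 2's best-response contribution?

80

Others' total = 190. Contributing 80 brings total to 270 ≥ 200: gain V − κ_2 = 59.
Best response: 80.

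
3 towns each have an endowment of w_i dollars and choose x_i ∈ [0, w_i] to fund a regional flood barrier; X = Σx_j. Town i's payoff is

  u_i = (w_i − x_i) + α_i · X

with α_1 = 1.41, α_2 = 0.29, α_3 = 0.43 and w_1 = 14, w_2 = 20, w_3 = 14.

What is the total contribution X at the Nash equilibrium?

14

∂u_i/∂x_i = α_i − 1, so town i contributes w_i if α_i > 1, else 0.
α_i > 1 for i ∈ {1}; NE contributions (14, 0, 0), X = 14.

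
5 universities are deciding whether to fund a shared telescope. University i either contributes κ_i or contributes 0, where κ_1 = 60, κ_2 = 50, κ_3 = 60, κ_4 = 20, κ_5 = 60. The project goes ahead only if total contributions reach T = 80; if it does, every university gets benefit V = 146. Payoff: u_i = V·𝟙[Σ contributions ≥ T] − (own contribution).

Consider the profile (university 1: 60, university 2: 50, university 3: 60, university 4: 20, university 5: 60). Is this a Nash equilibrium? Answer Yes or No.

No

Total = 250 ≥ 80: provided.
University 1 (pledges 60, payoff 86): dropping to 0 → total 190, payoff 146. Profitable deviation.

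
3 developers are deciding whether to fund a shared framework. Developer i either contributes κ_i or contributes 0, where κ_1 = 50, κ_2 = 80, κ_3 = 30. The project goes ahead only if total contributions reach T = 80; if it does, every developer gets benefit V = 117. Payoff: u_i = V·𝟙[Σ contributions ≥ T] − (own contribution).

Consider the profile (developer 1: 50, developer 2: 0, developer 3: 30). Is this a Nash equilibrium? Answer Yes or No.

Yes

Total = 80 ≥ 80: provided.
Developer 1 (pledges 50, payoff 67): dropping to 0 → total 30, payoff 0. No gain.
Developer 2 (pledges 0, payoff 117): pledging 80 → total 160, payoff 37. No gain.
Developer 3 (pledges 30, payoff 87): dropping to 0 → total 50, payoff 0. No gain.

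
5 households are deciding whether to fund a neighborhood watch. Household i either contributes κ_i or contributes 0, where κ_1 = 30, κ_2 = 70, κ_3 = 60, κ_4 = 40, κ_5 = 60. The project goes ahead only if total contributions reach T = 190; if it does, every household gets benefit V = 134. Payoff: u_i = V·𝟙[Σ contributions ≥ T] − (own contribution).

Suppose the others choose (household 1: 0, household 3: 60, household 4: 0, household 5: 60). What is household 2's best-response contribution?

Others' total = 120. Contributing 70 brings total to 190 ≥ 190: gain V − κ_2 = 64.
Best response: 70.

70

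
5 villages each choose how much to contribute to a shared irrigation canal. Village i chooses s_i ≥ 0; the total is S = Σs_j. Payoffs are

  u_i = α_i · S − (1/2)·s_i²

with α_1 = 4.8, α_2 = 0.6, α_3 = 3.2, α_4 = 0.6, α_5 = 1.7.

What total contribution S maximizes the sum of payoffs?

54.5

Planner FOC: ∂(Σu_j)/∂s_i = (Σα_j) − s_i = 0, so s_i^SO = Σα_j = 10.9 for every i; S^SO = 54.5.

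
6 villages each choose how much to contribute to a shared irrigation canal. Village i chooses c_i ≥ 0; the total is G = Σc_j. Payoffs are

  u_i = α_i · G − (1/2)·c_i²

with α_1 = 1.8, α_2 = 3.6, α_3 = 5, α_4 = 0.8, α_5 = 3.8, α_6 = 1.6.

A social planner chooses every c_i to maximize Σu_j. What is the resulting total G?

Planner FOC: ∂(Σu_j)/∂c_i = (Σα_j) − c_i = 0, so c_i^SO = Σα_j = 16.6 for every i; G^SO = 99.6.

99.6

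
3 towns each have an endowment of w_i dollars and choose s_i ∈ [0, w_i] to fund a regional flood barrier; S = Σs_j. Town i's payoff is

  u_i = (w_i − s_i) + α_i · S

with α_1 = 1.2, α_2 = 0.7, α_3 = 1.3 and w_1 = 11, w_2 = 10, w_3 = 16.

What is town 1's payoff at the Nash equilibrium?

32.4

∂u_i/∂s_i = α_i − 1, so town i contributes w_i if α_i > 1, else 0.
α_i > 1 for i ∈ {1, 3}; NE contributions (11, 0, 16), S = 27.
u_1 = (11 − 11) + 1.2·27 = 32.4.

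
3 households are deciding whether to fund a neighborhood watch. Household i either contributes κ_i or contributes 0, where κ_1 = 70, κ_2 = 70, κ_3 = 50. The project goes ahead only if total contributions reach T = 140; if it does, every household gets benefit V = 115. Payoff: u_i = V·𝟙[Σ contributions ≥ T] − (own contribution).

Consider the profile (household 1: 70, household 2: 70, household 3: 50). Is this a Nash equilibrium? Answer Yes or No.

Total = 190 ≥ 140: provided.
Household 1 (pledges 70, payoff 45): dropping to 0 → total 120, payoff 0. No gain.
Household 2 (pledges 70, payoff 45): dropping to 0 → total 120, payoff 0. No gain.
Household 3 (pledges 50, payoff 65): dropping to 0 → total 140, payoff 115. Profitable deviation.

No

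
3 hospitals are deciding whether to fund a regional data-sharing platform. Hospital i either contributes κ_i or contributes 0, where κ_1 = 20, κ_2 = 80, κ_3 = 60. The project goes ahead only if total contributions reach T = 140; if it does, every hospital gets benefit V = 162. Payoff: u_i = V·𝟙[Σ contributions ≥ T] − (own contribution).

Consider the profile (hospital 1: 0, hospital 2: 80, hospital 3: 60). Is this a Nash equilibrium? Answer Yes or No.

Total = 140 ≥ 140: provided.
Hospital 1 (pledges 0, payoff 162): pledging 20 → total 160, payoff 142. No gain.
Hospital 2 (pledges 80, payoff 82): dropping to 0 → total 60, payoff 0. No gain.
Hospital 3 (pledges 60, payoff 102): dropping to 0 → total 80, payoff 0. No gain.

Yes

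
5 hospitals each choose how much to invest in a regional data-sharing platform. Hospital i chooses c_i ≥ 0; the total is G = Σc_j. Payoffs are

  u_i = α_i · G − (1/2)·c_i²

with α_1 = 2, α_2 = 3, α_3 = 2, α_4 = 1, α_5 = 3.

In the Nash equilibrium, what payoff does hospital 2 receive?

Hospital i's FOC: ∂u_i/∂c_i = α_i − c_i = 0, so c_i* = α_i.
NE contributions = (2, 3, 2, 1, 3); G = 11.
u_2 = α_2·G − ½·(c_2)² = 3·11 − ½·3² = 28.5.

28.5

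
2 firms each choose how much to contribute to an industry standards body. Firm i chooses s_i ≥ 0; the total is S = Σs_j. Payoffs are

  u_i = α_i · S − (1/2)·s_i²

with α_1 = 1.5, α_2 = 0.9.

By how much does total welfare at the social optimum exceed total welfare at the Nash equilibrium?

1.53

Firm i's FOC: ∂u_i/∂s_i = α_i − s_i = 0, so s_i* = α_i.
NE contributions = (1.5, 0.9); S = 2.4.
W^NE = (Σα)·S − ½Σα_i² = 2.4² − ½·3.06 = 4.23.
Planner sets s_i = Σα_j = 2.4 for every i, so S^SO = 2·2.4 = 4.8.
W^SO = (Σα)·S^SO − ½·2·(Σα)² = (2/2)·2.4² = 5.76.
Deadweight loss = W^SO − W^NE = 1.53.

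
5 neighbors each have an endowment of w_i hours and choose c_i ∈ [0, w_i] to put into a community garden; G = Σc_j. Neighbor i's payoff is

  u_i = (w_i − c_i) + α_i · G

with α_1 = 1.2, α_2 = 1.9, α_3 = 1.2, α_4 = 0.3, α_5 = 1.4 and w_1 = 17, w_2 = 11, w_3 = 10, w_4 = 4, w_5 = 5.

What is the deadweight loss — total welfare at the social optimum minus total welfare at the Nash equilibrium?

∂u_i/∂c_i = α_i − 1, so neighbor i contributes w_i if α_i > 1, else 0.
α_i > 1 for i ∈ {1, 2, 3, 5}; NE contributions (17, 11, 10, 0, 5), G = 43.
W^NE = Σw_i − G^NE + (Σα_i)·G^NE = 47 + 5·43 = 262.
Planner: ∂(Σu_j)/∂c_i = Σα_j − 1 = 5 > 0, so everyone contributes w_i; G^SO = 47, W^SO = 47 + 5·47 = 282.
Deadweight loss = 20.

20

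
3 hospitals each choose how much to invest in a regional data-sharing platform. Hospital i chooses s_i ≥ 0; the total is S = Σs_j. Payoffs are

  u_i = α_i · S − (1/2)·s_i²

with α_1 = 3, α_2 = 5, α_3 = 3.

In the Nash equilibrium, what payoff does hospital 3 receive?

Hospital i's FOC: ∂u_i/∂s_i = α_i − s_i = 0, so s_i* = α_i.
NE contributions = (3, 5, 3); S = 11.
u_3 = α_3·S − ½·(s_3)² = 3·11 − ½·3² = 28.5.

28.5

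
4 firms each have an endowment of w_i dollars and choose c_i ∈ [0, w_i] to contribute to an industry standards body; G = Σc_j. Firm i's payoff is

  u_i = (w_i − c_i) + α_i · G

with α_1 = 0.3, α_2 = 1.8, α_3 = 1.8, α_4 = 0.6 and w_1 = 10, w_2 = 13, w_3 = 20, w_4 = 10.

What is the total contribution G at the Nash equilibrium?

∂u_i/∂c_i = α_i − 1, so firm i contributes w_i if α_i > 1, else 0.
α_i > 1 for i ∈ {2, 3}; NE contributions (0, 13, 20, 0), G = 33.

33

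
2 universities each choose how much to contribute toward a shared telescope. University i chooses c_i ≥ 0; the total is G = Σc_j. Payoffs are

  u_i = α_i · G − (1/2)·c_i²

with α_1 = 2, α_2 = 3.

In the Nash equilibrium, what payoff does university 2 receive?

10.5

University i's FOC: ∂u_i/∂c_i = α_i − c_i = 0, so c_i* = α_i.
NE contributions = (2, 3); G = 5.
u_2 = α_2·G − ½·(c_2)² = 3·5 − ½·3² = 10.5.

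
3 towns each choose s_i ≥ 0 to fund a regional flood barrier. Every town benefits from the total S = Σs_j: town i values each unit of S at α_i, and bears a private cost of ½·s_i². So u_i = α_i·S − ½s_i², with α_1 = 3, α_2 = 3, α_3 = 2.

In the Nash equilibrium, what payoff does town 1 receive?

Town i's FOC: ∂u_i/∂s_i = α_i − s_i = 0, so s_i* = α_i.
NE contributions = (3, 3, 2); S = 8.
u_1 = α_1·S − ½·(s_1)² = 3·8 − ½·3² = 19.5.

19.5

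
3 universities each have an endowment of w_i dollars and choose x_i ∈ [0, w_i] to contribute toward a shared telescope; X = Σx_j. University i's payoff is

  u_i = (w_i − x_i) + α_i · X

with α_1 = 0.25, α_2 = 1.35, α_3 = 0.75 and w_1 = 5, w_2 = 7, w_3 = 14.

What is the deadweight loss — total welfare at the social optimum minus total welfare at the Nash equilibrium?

∂u_i/∂x_i = α_i − 1, so university i contributes w_i if α_i > 1, else 0.
α_i > 1 for i ∈ {2}; NE contributions (0, 7, 0), X = 7.
W^NE = Σw_i − X^NE + (Σα_i)·X^NE = 26 + 1.35·7 = 35.45.
Planner: ∂(Σu_j)/∂x_i = Σα_j − 1 = 1.35 > 0, so everyone contributes w_i; X^SO = 26, W^SO = 26 + 1.35·26 = 61.1.
Deadweight loss = 25.65.

25.65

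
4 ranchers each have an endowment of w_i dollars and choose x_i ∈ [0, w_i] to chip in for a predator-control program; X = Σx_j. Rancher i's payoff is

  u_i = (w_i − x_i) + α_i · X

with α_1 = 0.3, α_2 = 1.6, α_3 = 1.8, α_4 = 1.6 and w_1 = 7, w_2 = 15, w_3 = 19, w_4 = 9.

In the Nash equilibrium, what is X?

43

∂u_i/∂x_i = α_i − 1, so rancher i contributes w_i if α_i > 1, else 0.
α_i > 1 for i ∈ {2, 3, 4}; NE contributions (0, 15, 19, 9), X = 43.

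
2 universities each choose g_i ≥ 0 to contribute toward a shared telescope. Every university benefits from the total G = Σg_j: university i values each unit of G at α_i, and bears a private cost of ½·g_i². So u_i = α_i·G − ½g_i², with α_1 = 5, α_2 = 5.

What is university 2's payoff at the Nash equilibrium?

University i's FOC: ∂u_i/∂g_i = α_i − g_i = 0, so g_i* = α_i.
NE contributions = (5, 5); G = 10.
u_2 = α_2·G − ½·(g_2)² = 5·10 − ½·5² = 37.5.

37.5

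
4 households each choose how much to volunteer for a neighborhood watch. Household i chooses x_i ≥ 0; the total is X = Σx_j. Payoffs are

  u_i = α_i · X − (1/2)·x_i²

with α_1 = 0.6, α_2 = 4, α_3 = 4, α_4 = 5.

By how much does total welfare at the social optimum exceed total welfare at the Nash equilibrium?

Household i's FOC: ∂u_i/∂x_i = α_i − x_i = 0, so x_i* = α_i.
NE contributions = (0.6, 4, 4, 5); X = 13.6.
W^NE = (Σα)·X − ½Σα_i² = 13.6² − ½·57.36 = 156.28.
Planner sets x_i = Σα_j = 13.6 for every i, so X^SO = 4·13.6 = 54.4.
W^SO = (Σα)·X^SO − ½·4·(Σα)² = (4/2)·13.6² = 369.92.
Deadweight loss = W^SO − W^NE = 213.64.

213.64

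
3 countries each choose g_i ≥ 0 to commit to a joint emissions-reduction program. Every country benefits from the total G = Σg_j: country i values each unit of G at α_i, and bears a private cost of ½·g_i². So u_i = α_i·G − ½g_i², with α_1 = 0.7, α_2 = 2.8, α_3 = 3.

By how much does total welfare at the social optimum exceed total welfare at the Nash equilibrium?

29.79

Country i's FOC: ∂u_i/∂g_i = α_i − g_i = 0, so g_i* = α_i.
NE contributions = (0.7, 2.8, 3); G = 6.5.
W^NE = (Σα)·G − ½Σα_i² = 6.5² − ½·17.33 = 33.585.
Planner sets g_i = Σα_j = 6.5 for every i, so G^SO = 3·6.5 = 19.5.
W^SO = (Σα)·G^SO − ½·3·(Σα)² = (3/2)·6.5² = 63.375.
Deadweight loss = W^SO − W^NE = 29.79.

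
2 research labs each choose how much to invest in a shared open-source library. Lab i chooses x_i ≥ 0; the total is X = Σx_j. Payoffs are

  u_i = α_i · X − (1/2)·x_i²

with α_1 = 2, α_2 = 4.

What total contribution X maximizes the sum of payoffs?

Planner FOC: ∂(Σu_j)/∂x_i = (Σα_j) − x_i = 0, so x_i^SO = Σα_j = 6 for every i; X^SO = 12.

12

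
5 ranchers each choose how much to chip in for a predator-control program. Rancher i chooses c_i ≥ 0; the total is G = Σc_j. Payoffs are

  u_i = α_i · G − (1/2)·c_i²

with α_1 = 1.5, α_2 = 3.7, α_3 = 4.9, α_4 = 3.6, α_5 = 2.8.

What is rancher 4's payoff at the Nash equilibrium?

52.92

Rancher i's FOC: ∂u_i/∂c_i = α_i − c_i = 0, so c_i* = α_i.
NE contributions = (1.5, 3.7, 4.9, 3.6, 2.8); G = 16.5.
u_4 = α_4·G − ½·(c_4)² = 3.6·16.5 − ½·3.6² = 52.92.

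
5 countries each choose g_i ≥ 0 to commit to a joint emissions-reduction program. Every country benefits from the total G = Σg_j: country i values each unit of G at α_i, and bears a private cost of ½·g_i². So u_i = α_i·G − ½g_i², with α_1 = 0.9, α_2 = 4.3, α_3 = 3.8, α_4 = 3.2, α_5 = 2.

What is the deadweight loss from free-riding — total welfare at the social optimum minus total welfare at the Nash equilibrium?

Country i's FOC: ∂u_i/∂g_i = α_i − g_i = 0, so g_i* = α_i.
NE contributions = (0.9, 4.3, 3.8, 3.2, 2); G = 14.2.
W^NE = (Σα)·G − ½Σα_i² = 14.2² − ½·47.98 = 177.65.
Planner sets g_i = Σα_j = 14.2 for every i, so G^SO = 5·14.2 = 71.
W^SO = (Σα)·G^SO − ½·5·(Σα)² = (5/2)·14.2² = 504.1.
Deadweight loss = W^SO − W^NE = 326.45.

326.45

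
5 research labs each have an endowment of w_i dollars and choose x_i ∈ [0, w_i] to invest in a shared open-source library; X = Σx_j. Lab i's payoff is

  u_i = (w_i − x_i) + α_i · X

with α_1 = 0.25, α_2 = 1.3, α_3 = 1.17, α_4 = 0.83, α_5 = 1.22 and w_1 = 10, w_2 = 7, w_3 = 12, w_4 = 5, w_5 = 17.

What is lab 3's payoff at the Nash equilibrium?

42.12

∂u_i/∂x_i = α_i − 1, so lab i contributes w_i if α_i > 1, else 0.
α_i > 1 for i ∈ {2, 3, 5}; NE contributions (0, 7, 12, 0, 17), X = 36.
u_3 = (12 − 12) + 1.17·36 = 42.12.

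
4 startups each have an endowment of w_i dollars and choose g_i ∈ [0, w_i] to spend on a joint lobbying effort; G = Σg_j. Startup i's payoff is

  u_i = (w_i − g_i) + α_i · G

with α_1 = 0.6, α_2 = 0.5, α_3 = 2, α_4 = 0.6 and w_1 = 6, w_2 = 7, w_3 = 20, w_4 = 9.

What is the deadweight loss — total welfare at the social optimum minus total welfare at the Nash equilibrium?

∂u_i/∂g_i = α_i − 1, so startup i contributes w_i if α_i > 1, else 0.
α_i > 1 for i ∈ {3}; NE contributions (0, 0, 20, 0), G = 20.
W^NE = Σw_i − G^NE + (Σα_i)·G^NE = 42 + 2.7·20 = 96.
Planner: ∂(Σu_j)/∂g_i = Σα_j − 1 = 2.7 > 0, so everyone contributes w_i; G^SO = 42, W^SO = 42 + 2.7·42 = 155.4.
Deadweight loss = 59.4.

59.4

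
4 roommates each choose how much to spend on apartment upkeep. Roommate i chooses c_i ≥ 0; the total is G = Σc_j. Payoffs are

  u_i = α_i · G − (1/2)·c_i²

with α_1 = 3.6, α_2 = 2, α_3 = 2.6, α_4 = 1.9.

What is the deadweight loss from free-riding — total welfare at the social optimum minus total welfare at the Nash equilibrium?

Roommate i's FOC: ∂u_i/∂c_i = α_i − c_i = 0, so c_i* = α_i.
NE contributions = (3.6, 2, 2.6, 1.9); G = 10.1.
W^NE = (Σα)·G − ½Σα_i² = 10.1² − ½·27.33 = 88.345.
Planner sets c_i = Σα_j = 10.1 for every i, so G^SO = 4·10.1 = 40.4.
W^SO = (Σα)·G^SO − ½·4·(Σα)² = (4/2)·10.1² = 204.02.
Deadweight loss = W^SO − W^NE = 115.675.

115.675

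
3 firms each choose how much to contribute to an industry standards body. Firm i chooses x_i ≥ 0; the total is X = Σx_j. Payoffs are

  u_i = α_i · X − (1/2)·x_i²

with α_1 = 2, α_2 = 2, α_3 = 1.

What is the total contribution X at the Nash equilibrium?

Firm i's FOC: ∂u_i/∂x_i = α_i − x_i = 0, so x_i* = α_i.
NE contributions = (2, 2, 1); X = 5.

5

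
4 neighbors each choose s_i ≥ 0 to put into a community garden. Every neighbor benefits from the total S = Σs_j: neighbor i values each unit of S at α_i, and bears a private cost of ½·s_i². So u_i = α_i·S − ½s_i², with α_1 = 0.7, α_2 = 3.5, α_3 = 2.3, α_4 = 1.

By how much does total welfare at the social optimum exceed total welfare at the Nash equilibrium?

65.765

Neighbor i's FOC: ∂u_i/∂s_i = α_i − s_i = 0, so s_i* = α_i.
NE contributions = (0.7, 3.5, 2.3, 1); S = 7.5.
W^NE = (Σα)·S − ½Σα_i² = 7.5² − ½·19.03 = 46.735.
Planner sets s_i = Σα_j = 7.5 for every i, so S^SO = 4·7.5 = 30.
W^SO = (Σα)·S^SO − ½·4·(Σα)² = (4/2)·7.5² = 112.5.
Deadweight loss = W^SO − W^NE = 65.765.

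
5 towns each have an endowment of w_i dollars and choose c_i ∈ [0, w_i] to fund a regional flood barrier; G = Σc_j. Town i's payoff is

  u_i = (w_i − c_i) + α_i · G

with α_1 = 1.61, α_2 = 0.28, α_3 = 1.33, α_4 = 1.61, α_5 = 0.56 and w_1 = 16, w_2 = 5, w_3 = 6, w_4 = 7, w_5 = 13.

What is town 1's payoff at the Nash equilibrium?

46.69

∂u_i/∂c_i = α_i − 1, so town i contributes w_i if α_i > 1, else 0.
α_i > 1 for i ∈ {1, 3, 4}; NE contributions (16, 0, 6, 7, 0), G = 29.
u_1 = (16 − 16) + 1.61·29 = 46.69.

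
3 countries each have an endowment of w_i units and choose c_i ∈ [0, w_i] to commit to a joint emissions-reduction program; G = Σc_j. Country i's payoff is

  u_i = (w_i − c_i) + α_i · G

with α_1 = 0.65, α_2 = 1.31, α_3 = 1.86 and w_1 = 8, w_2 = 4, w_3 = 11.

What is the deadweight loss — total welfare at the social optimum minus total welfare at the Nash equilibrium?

∂u_i/∂c_i = α_i − 1, so country i contributes w_i if α_i > 1, else 0.
α_i > 1 for i ∈ {2, 3}; NE contributions (0, 4, 11), G = 15.
W^NE = Σw_i − G^NE + (Σα_i)·G^NE = 23 + 2.82·15 = 65.3.
Planner: ∂(Σu_j)/∂c_i = Σα_j − 1 = 2.82 > 0, so everyone contributes w_i; G^SO = 23, W^SO = 23 + 2.82·23 = 87.86.
Deadweight loss = 22.56.

22.56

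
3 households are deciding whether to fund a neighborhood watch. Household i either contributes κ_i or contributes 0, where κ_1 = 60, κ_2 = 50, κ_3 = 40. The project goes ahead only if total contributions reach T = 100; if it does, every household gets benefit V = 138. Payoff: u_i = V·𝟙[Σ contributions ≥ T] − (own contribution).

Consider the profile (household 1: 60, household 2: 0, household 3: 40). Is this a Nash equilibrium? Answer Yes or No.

Total = 100 ≥ 100: provided.
Household 1 (pledges 60, payoff 78): dropping to 0 → total 40, payoff 0. No gain.
Household 2 (pledges 0, payoff 138): pledging 50 → total 150, payoff 88. No gain.
Household 3 (pledges 40, payoff 98): dropping to 0 → total 60, payoff 0. No gain.

Yes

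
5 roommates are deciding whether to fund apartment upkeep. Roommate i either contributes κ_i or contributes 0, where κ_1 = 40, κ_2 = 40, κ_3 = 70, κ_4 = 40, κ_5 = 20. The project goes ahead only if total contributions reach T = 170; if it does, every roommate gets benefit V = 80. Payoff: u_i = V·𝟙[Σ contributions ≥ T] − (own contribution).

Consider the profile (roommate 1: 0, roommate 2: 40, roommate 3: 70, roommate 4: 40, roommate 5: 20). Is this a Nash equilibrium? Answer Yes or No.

Yes

Total = 170 ≥ 170: provided.
Roommate 1 (pledges 0, payoff 80): pledging 40 → total 210, payoff 40. No gain.
Roommate 2 (pledges 40, payoff 40): dropping to 0 → total 130, payoff 0. No gain.
Roommate 3 (pledges 70, payoff 10): dropping to 0 → total 100, payoff 0. No gain.
Roommate 4 (pledges 40, payoff 40): dropping to 0 → total 130, payoff 0. No gain.
Roommate 5 (pledges 20, payoff 60): dropping to 0 → total 150, payoff 0. No gain.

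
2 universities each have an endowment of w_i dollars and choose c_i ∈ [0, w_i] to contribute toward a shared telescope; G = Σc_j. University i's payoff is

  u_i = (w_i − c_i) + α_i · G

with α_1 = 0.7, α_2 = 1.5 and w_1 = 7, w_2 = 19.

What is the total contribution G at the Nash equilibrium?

19

∂u_i/∂c_i = α_i − 1, so university i contributes w_i if α_i > 1, else 0.
α_i > 1 for i ∈ {2}; NE contributions (0, 19), G = 19.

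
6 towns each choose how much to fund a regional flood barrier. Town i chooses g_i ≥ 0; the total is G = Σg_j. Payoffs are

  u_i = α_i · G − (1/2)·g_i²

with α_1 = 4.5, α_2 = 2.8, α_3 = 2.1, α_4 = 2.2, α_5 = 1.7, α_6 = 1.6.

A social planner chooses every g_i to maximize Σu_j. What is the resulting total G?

Planner FOC: ∂(Σu_j)/∂g_i = (Σα_j) − g_i = 0, so g_i^SO = Σα_j = 14.9 for every i; G^SO = 89.4.

89.4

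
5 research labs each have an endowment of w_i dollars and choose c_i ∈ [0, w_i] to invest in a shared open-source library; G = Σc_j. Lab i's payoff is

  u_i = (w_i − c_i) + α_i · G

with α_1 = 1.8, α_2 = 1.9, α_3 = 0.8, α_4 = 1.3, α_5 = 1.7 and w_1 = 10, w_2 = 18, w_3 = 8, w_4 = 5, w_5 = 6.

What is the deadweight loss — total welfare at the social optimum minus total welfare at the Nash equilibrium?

∂u_i/∂c_i = α_i − 1, so lab i contributes w_i if α_i > 1, else 0.
α_i > 1 for i ∈ {1, 2, 4, 5}; NE contributions (10, 18, 0, 5, 6), G = 39.
W^NE = Σw_i − G^NE + (Σα_i)·G^NE = 47 + 6.5·39 = 300.5.
Planner: ∂(Σu_j)/∂c_i = Σα_j − 1 = 6.5 > 0, so everyone contributes w_i; G^SO = 47, W^SO = 47 + 6.5·47 = 352.5.
Deadweight loss = 52.

52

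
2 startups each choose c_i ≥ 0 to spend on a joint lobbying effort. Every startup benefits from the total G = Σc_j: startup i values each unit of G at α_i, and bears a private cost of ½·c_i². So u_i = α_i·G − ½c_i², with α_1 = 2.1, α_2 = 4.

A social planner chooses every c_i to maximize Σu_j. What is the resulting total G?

Planner FOC: ∂(Σu_j)/∂c_i = (Σα_j) − c_i = 0, so c_i^SO = Σα_j = 6.1 for every i; G^SO = 12.2.

12.2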